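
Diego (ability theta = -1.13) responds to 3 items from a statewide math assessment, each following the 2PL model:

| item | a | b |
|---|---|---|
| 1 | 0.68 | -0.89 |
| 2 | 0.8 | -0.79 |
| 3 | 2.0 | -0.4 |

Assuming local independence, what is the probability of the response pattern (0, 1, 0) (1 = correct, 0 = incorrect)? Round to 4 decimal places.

P(theta) = 1 / (1 + exp(−a(theta − b)))
P_1 = 1/(1+e^{0.1632}) = 0.4593
P_2 = 1/(1+e^{0.2720}) = 0.4324
P_3 = 1/(1+e^{1.4600}) = 0.1885
L = (1−P_1) × P_2 × (1−P_3) = 0.5407 × 0.4324 × 0.8115 = 0.18975

0.1897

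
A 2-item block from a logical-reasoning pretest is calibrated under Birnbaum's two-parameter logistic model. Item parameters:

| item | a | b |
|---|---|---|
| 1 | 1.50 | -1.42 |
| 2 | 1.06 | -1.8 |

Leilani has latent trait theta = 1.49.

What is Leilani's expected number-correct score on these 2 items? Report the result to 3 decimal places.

P(theta) = 1 / (1 + exp(−a(theta − b)))
P_1 = 1/(1+e^{-4.3650}) = 0.9874
P_2 = 1/(1+e^{-3.4874}) = 0.9703
E[score] = 0.9874 + 0.9703 = 1.9578

1.958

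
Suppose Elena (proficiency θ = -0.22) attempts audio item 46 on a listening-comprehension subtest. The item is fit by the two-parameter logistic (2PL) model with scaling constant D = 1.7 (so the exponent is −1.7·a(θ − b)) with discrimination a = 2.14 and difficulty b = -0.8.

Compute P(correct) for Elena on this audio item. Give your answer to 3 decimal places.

0.892

P(θ) = 1 / (1 + exp(−D·a(θ − b)))
Exponent: 1.7 × 2.14 × (-0.22 − (-0.8)) = 2.1100
1/(1 + e^{-2.1100}) = 0.8919
P = 0.8919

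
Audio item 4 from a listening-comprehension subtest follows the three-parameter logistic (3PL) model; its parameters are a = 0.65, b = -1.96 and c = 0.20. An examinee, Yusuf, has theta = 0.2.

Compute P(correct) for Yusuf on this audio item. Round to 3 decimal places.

P(theta) = c + (1 − c) · 1 / (1 + exp(−a(theta − b)))
Exponent: 0.65 × (0.2 − (-1.96)) = 1.4040
1/(1 + e^{-1.4040}) = 0.8028
P = 0.20 + 0.80 × 0.8028 = 0.8423

0.842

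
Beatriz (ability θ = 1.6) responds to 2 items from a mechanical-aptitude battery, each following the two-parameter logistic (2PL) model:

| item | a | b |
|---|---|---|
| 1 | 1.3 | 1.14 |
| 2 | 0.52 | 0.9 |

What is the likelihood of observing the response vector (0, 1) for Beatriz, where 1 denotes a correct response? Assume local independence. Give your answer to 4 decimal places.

0.2093

P(θ) = 1 / (1 + exp(−a(θ − b)))
P_1 = 1/(1+e^{-0.5980}) = 0.6452
P_2 = 1/(1+e^{-0.3640}) = 0.5900
L = (1−P_1) × P_2 = 0.3548 × 0.5900 = 0.20934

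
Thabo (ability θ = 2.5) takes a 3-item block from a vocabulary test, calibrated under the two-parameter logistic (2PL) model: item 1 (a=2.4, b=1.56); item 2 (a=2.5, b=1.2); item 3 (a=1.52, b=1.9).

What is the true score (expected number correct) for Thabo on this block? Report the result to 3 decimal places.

P(θ) = 1 / (1 + exp(−a(θ − b)))
P_1 = 1/(1+e^{-2.2560}) = 0.9052
P_2 = 1/(1+e^{-3.2500}) = 0.9627
P_3 = 1/(1+e^{-0.9120}) = 0.7134
E[score] = 0.9052 + 0.9627 + 0.7134 = 2.5812

2.581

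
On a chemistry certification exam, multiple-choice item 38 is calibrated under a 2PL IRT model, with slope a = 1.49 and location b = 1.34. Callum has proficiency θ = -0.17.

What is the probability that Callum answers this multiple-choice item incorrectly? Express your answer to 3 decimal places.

P(θ) = 1 / (1 + exp(−a(θ − b)))
Exponent: 1.49 × (-0.17 − 1.34) = -2.2499
1/(1 + e^{2.2499}) = 0.0954
P(incorrect) = 1 − 0.0954 = 0.9046

0.905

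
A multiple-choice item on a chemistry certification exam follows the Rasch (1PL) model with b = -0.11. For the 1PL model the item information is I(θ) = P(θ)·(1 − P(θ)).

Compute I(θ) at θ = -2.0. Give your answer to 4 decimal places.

P = 1/(1+e^{1.8900}) = 0.1312
P(1−P) = 0.1312 × 0.8688 = 0.1140
I = P(1−P) = 0.11402

0.1140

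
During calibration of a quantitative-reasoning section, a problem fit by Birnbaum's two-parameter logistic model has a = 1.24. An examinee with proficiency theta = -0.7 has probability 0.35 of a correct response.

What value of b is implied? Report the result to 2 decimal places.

P(theta) = 1 / (1 + exp(−a(theta − b)))
logit(0.35) = ln(0.35/0.65) = -0.6190
b = theta − logit/(a) = -0.7 − (-0.6190)/1.2400 = -0.2008

-0.20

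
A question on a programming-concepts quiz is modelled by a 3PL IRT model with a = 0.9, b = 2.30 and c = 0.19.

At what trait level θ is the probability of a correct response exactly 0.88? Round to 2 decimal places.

4.24

P(θ) = c + (1 − c) · 1 / (1 + exp(−a(θ − b)))
Remove guessing floor: (0.88 − 0.19)/(1 − 0.19) = 0.8519
logit = ln(0.8519/0.1481) = 1.7492
θ = b + logit/(a) = 2.30 + 1.7492/0.9000 = 4.2436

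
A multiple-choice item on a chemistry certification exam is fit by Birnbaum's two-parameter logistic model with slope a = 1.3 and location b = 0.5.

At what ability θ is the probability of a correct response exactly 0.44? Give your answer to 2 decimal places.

P(θ) = 1 / (1 + exp(−a(θ − b)))
logit = ln(0.4400/0.5600) = -0.2412
θ = b + logit/(a) = 0.5 + (-0.2412)/1.3000 = 0.3145

0.31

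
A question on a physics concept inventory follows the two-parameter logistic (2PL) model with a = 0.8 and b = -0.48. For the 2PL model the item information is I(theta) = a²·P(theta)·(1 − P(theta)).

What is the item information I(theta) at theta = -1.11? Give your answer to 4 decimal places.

P = 1/(1+e^{0.5040}) = 0.3766
P(1−P) = 0.3766 × 0.6234 = 0.2348
I = a² × P(1−P) = 0.8² × 0.2348 = 0.15025

0.1503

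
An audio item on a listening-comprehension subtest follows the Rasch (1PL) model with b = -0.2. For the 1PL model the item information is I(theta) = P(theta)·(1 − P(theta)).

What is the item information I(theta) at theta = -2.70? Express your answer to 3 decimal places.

P = 1/(1+e^{2.5000}) = 0.0759
P(1−P) = 0.0759 × 0.9241 = 0.0701
I = P(1−P) = 0.07010

0.070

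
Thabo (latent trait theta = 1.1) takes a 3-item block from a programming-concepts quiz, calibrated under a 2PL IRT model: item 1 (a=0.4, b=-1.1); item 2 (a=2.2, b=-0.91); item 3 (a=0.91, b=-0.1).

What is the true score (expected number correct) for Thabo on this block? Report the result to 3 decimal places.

P(theta) = 1 / (1 + exp(−a(theta − b)))
P_1 = 1/(1+e^{-0.8800}) = 0.7068
P_2 = 1/(1+e^{-4.4220}) = 0.9881
P_3 = 1/(1+e^{-1.0920}) = 0.7488
E[score] = 0.7068 + 0.9881 + 0.7488 = 2.4437

2.444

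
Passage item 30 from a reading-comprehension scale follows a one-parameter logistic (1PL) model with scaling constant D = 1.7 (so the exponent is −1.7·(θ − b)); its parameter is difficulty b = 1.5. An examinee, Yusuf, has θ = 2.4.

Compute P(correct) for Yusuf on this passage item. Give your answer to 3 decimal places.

P(θ) = 1 / (1 + exp(−D·(θ − b)))
Exponent: 1.7 × (2.4 − 1.5) = 1.5300
1/(1 + e^{-1.5300}) = 0.8220
P = 0.8220

0.822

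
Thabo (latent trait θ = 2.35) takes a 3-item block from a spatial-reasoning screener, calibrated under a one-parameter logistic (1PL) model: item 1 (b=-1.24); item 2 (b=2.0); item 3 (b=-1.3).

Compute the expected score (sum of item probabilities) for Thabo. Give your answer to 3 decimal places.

2.534

P(θ) = 1 / (1 + exp(−(θ − b)))
P_1 = 1/(1+e^{-3.5900}) = 0.9731
P_2 = 1/(1+e^{-0.3500}) = 0.5866
P_3 = 1/(1+e^{-3.6500}) = 0.9747
E[score] = 0.9731 + 0.5866 + 0.9747 = 2.5344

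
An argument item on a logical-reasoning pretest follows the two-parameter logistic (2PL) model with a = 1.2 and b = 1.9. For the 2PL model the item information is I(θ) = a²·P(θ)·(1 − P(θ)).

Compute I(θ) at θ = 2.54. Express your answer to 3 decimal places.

P = 1/(1+e^{-0.7680}) = 0.6831
P(1−P) = 0.6831 × 0.3169 = 0.2165
I = a² × P(1−P) = 1.2² × 0.2165 = 0.31173

0.312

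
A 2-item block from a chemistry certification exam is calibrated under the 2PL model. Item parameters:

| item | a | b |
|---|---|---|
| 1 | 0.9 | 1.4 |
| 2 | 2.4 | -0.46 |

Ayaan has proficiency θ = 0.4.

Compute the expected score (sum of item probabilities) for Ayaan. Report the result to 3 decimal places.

P(θ) = 1 / (1 + exp(−a(θ − b)))
P_1 = 1/(1+e^{0.9000}) = 0.2891
P_2 = 1/(1+e^{-2.0640}) = 0.8874
E[score] = 0.2891 + 0.8874 = 1.1764

1.176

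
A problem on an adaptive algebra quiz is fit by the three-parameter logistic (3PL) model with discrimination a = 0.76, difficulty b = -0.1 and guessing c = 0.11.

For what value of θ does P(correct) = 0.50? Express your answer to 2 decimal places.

-0.43

P(θ) = c + (1 − c) · 1 / (1 + exp(−a(θ − b)))
Remove guessing floor: (0.50 − 0.11)/(1 − 0.11) = 0.4382
logit = ln(0.4382/0.5618) = -0.2485
θ = b + logit/(a) = -0.1 + (-0.2485)/0.7600 = -0.4269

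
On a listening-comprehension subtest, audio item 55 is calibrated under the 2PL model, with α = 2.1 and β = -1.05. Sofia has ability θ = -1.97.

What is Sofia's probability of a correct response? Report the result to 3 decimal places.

0.127

P(θ) = 1 / (1 + exp(−α(θ − β)))
Exponent: 2.1 × (-1.97 − (-1.05)) = -1.9320
1/(1 + e^{1.9320}) = 0.1265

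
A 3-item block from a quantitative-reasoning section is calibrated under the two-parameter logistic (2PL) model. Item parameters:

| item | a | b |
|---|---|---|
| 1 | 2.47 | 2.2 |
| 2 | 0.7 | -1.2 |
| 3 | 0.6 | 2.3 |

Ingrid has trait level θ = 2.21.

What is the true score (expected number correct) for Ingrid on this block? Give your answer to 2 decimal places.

P(θ) = 1 / (1 + exp(−a(θ − b)))
P_1 = 1/(1+e^{-0.0247}) = 0.5062
P_2 = 1/(1+e^{-2.3870}) = 0.9158
P_3 = 1/(1+e^{0.0540}) = 0.4865
E[score] = 0.5062 + 0.9158 + 0.4865 = 1.9085

1.91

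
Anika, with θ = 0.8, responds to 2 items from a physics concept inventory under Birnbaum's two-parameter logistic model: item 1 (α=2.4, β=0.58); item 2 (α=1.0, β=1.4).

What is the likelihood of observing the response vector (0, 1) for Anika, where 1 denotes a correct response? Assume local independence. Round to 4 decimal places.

0.1315

P(θ) = 1 / (1 + exp(−α(θ − β)))
P_1 = 1/(1+e^{-0.5280}) = 0.6290
P_2 = 1/(1+e^{0.6000}) = 0.3543
L = (1−P_1) × P_2 = 0.3710 × 0.3543 = 0.13146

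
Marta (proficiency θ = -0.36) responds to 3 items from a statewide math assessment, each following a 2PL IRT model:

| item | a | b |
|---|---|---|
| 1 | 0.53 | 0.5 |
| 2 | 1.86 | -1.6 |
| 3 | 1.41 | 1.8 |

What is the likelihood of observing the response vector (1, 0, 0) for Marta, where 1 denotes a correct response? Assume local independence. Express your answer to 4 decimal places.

P(θ) = 1 / (1 + exp(−a(θ − b)))
P_1 = 1/(1+e^{0.4558}) = 0.3880
P_2 = 1/(1+e^{-2.3064}) = 0.9094
P_3 = 1/(1+e^{3.0456}) = 0.0454
L = P_1 × (1−P_2) × (1−P_3) = 0.3880 × 0.0906 × 0.9546 = 0.03355

0.0336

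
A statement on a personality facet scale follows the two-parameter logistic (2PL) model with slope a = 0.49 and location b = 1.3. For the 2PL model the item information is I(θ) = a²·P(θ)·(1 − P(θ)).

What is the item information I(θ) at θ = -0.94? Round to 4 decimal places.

0.0450

P = 1/(1+e^{1.0976}) = 0.2502
P(1−P) = 0.2502 × 0.7498 = 0.1876
I = a² × P(1−P) = 0.49² × 0.1876 = 0.04504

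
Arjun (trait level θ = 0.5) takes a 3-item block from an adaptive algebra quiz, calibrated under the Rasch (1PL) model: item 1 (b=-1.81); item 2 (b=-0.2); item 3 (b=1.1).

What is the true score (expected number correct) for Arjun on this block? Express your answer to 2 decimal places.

P(θ) = 1 / (1 + exp(−(θ − b)))
P_1 = 1/(1+e^{-2.3100}) = 0.9097
P_2 = 1/(1+e^{-0.7000}) = 0.6682
P_3 = 1/(1+e^{0.6000}) = 0.3543
E[score] = 0.9097 + 0.6682 + 0.3543 = 1.9322

1.93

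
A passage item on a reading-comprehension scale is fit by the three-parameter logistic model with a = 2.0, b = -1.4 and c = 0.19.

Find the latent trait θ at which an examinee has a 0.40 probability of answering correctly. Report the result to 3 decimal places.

-1.925

P(θ) = c + (1 − c) · 1 / (1 + exp(−a(θ − b)))
Remove guessing floor: (0.40 − 0.19)/(1 − 0.19) = 0.2593
logit = ln(0.2593/0.7407) = -1.0498
θ = b + logit/(a) = -1.4 + (-1.0498)/2.0000 = -1.9249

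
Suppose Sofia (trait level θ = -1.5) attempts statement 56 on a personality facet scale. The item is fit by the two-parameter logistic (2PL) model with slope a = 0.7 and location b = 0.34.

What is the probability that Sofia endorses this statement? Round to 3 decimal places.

P(θ) = 1 / (1 + exp(−a(θ − b)))
Exponent: 0.7 × (-1.5 − 0.34) = -1.2880
1/(1 + e^{1.2880}) = 0.2162

0.216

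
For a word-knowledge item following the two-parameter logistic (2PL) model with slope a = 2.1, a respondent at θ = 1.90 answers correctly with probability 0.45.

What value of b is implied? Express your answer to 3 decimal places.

P(θ) = 1 / (1 + exp(−a(θ − b)))
logit(0.45) = ln(0.45/0.55) = -0.2007
b = θ − logit/(a) = 1.90 − (-0.2007)/2.1000 = 1.9956

1.996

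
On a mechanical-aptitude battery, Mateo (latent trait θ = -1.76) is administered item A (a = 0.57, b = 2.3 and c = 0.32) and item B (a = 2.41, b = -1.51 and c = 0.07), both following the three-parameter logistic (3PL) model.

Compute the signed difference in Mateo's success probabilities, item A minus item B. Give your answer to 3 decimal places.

P(θ) = c + (1 − c) · 1 / (1 + exp(−a(θ − b)))
P_A = 0.3812
P_B = 0.3990
P_A − P_B = -0.0178

-0.018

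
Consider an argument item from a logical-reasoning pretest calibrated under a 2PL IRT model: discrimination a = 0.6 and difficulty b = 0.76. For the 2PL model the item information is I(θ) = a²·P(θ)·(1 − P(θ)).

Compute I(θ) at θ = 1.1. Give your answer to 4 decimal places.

0.0891

P = 1/(1+e^{-0.2040}) = 0.5508
P(1−P) = 0.5508 × 0.4492 = 0.2474
I = a² × P(1−P) = 0.6² × 0.2474 = 0.08907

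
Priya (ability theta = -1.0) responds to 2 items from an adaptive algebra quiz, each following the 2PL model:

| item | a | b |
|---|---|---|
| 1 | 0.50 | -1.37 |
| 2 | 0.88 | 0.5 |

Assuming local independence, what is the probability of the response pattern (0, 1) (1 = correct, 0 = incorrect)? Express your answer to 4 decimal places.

P(theta) = 1 / (1 + exp(−a(theta − b)))
P_1 = 1/(1+e^{-0.1850}) = 0.5461
P_2 = 1/(1+e^{1.3200}) = 0.2108
L = (1−P_1) × P_2 = 0.4539 × 0.2108 = 0.09569

0.0957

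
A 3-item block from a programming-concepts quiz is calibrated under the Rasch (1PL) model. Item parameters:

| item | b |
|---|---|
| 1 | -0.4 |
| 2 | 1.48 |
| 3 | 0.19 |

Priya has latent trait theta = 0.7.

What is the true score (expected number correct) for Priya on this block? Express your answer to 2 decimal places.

1.69

P(theta) = 1 / (1 + exp(−(theta − b)))
P_1 = 1/(1+e^{-1.1000}) = 0.7503
P_2 = 1/(1+e^{0.7800}) = 0.3143
P_3 = 1/(1+e^{-0.5100}) = 0.6248
E[score] = 0.7503 + 0.3143 + 0.6248 = 1.6894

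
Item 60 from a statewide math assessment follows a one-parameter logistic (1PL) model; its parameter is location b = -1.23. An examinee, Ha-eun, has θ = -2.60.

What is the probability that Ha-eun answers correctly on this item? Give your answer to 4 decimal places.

P(θ) = 1 / (1 + exp(−(θ − b)))
Exponent: (-2.60 − (-1.23)) = -1.3700
1/(1 + e^{1.3700}) = 0.2026
P = 0.2026

0.2026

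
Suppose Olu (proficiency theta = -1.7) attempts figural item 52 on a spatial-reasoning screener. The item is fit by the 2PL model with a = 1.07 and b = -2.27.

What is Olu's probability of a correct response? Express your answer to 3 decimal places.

0.648

P(theta) = 1 / (1 + exp(−a(theta − b)))
Exponent: 1.07 × (-1.7 − (-2.27)) = 0.6099
1/(1 + e^{-0.6099}) = 0.6479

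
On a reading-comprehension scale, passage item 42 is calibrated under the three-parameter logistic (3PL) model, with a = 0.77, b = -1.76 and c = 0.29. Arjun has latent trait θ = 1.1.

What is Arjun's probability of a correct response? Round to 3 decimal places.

0.929

P(θ) = c + (1 − c) · 1 / (1 + exp(−a(θ − b)))
Exponent: 0.77 × (1.1 − (-1.76)) = 2.2022
1/(1 + e^{-2.2022}) = 0.9004
P = 0.29 + 0.71 × 0.9004 = 0.9293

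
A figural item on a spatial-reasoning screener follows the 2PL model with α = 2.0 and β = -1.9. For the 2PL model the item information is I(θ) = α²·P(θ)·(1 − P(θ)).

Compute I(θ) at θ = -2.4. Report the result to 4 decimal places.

P = 1/(1+e^{1.0000}) = 0.2689
P(1−P) = 0.2689 × 0.7311 = 0.1966
I = α² × P(1−P) = 2.0² × 0.1966 = 0.78645

0.7864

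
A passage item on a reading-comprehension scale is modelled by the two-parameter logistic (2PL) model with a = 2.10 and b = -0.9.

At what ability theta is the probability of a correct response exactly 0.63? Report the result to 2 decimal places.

-0.65

P(theta) = 1 / (1 + exp(−a(theta − b)))
logit = ln(0.6300/0.3700) = 0.5322
theta = b + logit/(a) = -0.9 + 0.5322/2.1000 = -0.6466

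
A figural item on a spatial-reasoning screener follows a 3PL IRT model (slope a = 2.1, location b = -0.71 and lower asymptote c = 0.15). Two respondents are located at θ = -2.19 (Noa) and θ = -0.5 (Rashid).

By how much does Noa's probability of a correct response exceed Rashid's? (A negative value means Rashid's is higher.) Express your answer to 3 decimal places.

-0.481

P(θ) = c + (1 − c) · 1 / (1 + exp(−a(θ − b)))
P(Noa) = 0.1864  [exponent -3.1080]
P(Rashid) = 0.6672  [exponent 0.4410]
Difference = 0.1864 − 0.6672 = -0.4809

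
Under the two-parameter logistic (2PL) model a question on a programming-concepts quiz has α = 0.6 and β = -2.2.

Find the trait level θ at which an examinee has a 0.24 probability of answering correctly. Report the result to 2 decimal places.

-4.12

P(θ) = 1 / (1 + exp(−α(θ − β)))
logit = ln(0.2400/0.7600) = -1.1527
θ = β + logit/(α) = -2.2 + (-1.1527)/0.6000 = -4.1211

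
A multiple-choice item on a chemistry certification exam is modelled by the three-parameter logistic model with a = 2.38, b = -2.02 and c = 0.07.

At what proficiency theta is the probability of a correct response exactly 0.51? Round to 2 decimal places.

P(theta) = c + (1 − c) · 1 / (1 + exp(−a(theta − b)))
Remove guessing floor: (0.51 − 0.07)/(1 − 0.07) = 0.4731
logit = ln(0.4731/0.5269) = -0.1076
theta = b + logit/(a) = -2.02 + (-0.1076)/2.3800 = -2.0652

-2.07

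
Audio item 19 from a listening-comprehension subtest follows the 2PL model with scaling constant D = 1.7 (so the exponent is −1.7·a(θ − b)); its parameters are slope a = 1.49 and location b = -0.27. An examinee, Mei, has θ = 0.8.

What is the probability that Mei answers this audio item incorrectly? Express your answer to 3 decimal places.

P(θ) = 1 / (1 + exp(−D·a(θ − b)))
Exponent: 1.7 × 1.49 × (0.8 − (-0.27)) = 2.7103
1/(1 + e^{-2.7103}) = 0.9376
P = 0.9376
P(incorrect) = 1 − 0.9376 = 0.0624

0.062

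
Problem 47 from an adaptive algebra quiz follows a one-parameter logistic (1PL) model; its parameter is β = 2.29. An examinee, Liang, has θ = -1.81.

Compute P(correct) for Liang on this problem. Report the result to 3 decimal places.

0.016

P(θ) = 1 / (1 + exp(−(θ − β)))
Exponent: (-1.81 − 2.29) = -4.1000
1/(1 + e^{4.1000}) = 0.0163
P = 0.0163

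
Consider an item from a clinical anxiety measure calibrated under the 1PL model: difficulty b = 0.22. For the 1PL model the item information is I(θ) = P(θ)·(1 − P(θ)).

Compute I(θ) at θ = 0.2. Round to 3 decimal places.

P = 1/(1+e^{0.0200}) = 0.4950
P(1−P) = 0.4950 × 0.5050 = 0.2500
I = P(1−P) = 0.24998

0.250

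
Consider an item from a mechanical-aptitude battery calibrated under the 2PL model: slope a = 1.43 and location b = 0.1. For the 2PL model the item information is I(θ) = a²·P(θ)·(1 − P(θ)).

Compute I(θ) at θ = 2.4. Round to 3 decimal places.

0.071

P = 1/(1+e^{-3.2890}) = 0.9640
P(1−P) = 0.9640 × 0.0360 = 0.0347
I = a² × P(1−P) = 1.43² × 0.0347 = 0.07087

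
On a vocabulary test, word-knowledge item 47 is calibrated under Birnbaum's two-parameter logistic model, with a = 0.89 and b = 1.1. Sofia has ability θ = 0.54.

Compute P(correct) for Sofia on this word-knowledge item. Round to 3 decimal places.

0.378

P(θ) = 1 / (1 + exp(−a(θ − b)))
Exponent: 0.89 × (0.54 − 1.1) = -0.4984
1/(1 + e^{0.4984}) = 0.3779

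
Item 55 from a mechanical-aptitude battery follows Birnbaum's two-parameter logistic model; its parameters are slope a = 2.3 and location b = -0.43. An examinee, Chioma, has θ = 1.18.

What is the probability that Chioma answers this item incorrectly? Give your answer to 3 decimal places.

P(θ) = 1 / (1 + exp(−a(θ − b)))
Exponent: 2.3 × (1.18 − (-0.43)) = 3.7030
1/(1 + e^{-3.7030}) = 0.9759
P(incorrect) = 1 − 0.9759 = 0.0241

0.024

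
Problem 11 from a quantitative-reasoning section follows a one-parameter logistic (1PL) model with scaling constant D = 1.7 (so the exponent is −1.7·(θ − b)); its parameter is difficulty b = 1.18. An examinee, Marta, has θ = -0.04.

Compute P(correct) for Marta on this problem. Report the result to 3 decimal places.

P(θ) = 1 / (1 + exp(−D·(θ − b)))
Exponent: 1.7 × (-0.04 − 1.18) = -2.0740
1/(1 + e^{2.0740}) = 0.1116
P = 0.1116

0.112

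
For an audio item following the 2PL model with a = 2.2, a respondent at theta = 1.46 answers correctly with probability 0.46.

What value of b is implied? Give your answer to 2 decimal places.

1.53

P(theta) = 1 / (1 + exp(−a(theta − b)))
logit(0.46) = ln(0.46/0.54) = -0.1603
b = theta − logit/(a) = 1.46 − (-0.1603)/2.2000 = 1.5329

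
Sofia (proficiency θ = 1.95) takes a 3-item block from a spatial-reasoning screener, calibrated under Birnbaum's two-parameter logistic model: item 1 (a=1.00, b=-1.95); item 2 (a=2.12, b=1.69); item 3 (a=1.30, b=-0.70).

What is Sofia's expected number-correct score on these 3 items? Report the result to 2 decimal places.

2.58

P(θ) = 1 / (1 + exp(−a(θ − b)))
P_1 = 1/(1+e^{-3.9000}) = 0.9802
P_2 = 1/(1+e^{-0.5512}) = 0.6344
P_3 = 1/(1+e^{-3.4450}) = 0.9691
E[score] = 0.9802 + 0.6344 + 0.9691 = 2.5837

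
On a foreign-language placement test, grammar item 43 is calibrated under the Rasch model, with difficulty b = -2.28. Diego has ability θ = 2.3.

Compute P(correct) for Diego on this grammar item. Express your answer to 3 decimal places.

P(θ) = 1 / (1 + exp(−(θ − b)))
Exponent: (2.3 − (-2.28)) = 4.5800
1/(1 + e^{-4.5800}) = 0.9898
P = 0.9898

0.990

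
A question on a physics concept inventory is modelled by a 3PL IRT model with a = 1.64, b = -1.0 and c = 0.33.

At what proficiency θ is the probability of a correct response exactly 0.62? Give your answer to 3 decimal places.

P(θ) = c + (1 − c) · 1 / (1 + exp(−a(θ − b)))
Remove guessing floor: (0.62 − 0.33)/(1 − 0.33) = 0.4328
logit = ln(0.4328/0.5672) = -0.2703
θ = b + logit/(a) = -1.0 + (-0.2703)/1.6400 = -1.1648

-1.165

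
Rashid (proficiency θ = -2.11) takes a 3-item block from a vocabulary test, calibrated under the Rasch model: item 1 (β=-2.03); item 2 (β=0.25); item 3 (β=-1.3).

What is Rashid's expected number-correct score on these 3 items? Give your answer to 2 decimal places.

P(θ) = 1 / (1 + exp(−(θ − β)))
P_1 = 1/(1+e^{0.0800}) = 0.4800
P_2 = 1/(1+e^{2.3600}) = 0.0863
P_3 = 1/(1+e^{0.8100}) = 0.3079
E[score] = 0.4800 + 0.0863 + 0.3079 = 0.8742

0.87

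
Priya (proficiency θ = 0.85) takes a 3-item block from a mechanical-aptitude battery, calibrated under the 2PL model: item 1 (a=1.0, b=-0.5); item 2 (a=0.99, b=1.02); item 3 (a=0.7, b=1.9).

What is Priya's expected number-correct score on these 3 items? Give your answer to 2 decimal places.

1.58

P(θ) = 1 / (1 + exp(−a(θ − b)))
P_1 = 1/(1+e^{-1.3500}) = 0.7941
P_2 = 1/(1+e^{0.1683}) = 0.4580
P_3 = 1/(1+e^{0.7350}) = 0.3241
E[score] = 0.7941 + 0.4580 + 0.3241 = 1.5763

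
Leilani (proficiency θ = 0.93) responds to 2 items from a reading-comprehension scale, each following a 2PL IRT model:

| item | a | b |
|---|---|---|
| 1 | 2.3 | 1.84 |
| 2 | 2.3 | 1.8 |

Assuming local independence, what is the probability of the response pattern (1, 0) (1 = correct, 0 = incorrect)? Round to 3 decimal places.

0.097

P(θ) = 1 / (1 + exp(−a(θ − b)))
P_1 = 1/(1+e^{2.0930}) = 0.1098
P_2 = 1/(1+e^{2.0010}) = 0.1191
L = P_1 × (1−P_2) = 0.1098 × 0.8809 = 0.09670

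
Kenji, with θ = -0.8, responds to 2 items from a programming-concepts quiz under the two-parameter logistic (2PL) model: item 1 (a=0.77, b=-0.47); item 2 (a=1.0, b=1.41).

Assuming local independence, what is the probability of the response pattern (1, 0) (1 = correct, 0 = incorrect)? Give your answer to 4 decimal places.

P(θ) = 1 / (1 + exp(−a(θ − b)))
P_1 = 1/(1+e^{0.2541}) = 0.4368
P_2 = 1/(1+e^{2.2100}) = 0.0989
L = P_1 × (1−P_2) = 0.4368 × 0.9011 = 0.39363

0.3936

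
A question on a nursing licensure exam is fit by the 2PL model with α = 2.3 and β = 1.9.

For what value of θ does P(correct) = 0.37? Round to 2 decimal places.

P(θ) = 1 / (1 + exp(−α(θ − β)))
logit = ln(0.3700/0.6300) = -0.5322
θ = β + logit/(α) = 1.9 + (-0.5322)/2.3000 = 1.6686

1.67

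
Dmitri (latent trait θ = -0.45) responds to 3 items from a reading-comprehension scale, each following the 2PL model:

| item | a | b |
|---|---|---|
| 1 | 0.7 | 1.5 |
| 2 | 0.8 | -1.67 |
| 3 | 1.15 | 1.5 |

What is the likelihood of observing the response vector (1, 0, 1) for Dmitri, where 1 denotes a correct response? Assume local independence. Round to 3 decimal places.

0.005

P(θ) = 1 / (1 + exp(−a(θ − b)))
P_1 = 1/(1+e^{1.3650}) = 0.2034
P_2 = 1/(1+e^{-0.9760}) = 0.7263
P_3 = 1/(1+e^{2.2425}) = 0.0960
L = P_1 × (1−P_2) × P_3 = 0.2034 × 0.2737 × 0.0960 = 0.00534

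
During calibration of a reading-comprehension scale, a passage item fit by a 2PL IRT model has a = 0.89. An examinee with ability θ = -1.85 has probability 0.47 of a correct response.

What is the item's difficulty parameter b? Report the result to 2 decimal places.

-1.72

P(θ) = 1 / (1 + exp(−a(θ − b)))
logit(0.47) = ln(0.47/0.53) = -0.1201
b = θ − logit/(a) = -1.85 − (-0.1201)/0.8900 = -1.7150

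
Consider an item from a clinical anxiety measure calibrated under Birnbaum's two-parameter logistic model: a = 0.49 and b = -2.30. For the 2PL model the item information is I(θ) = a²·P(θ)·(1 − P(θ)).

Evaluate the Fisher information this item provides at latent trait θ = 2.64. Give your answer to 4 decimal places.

0.0180

P = 1/(1+e^{-2.4206}) = 0.9184
P(1−P) = 0.9184 × 0.0816 = 0.0750
I = a² × P(1−P) = 0.49² × 0.0750 = 0.01800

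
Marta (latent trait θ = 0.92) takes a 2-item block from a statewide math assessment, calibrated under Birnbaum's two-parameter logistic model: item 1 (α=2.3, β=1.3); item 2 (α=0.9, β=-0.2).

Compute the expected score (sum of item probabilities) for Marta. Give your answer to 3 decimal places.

1.027

P(θ) = 1 / (1 + exp(−α(θ − β)))
P_1 = 1/(1+e^{0.8740}) = 0.2944
P_2 = 1/(1+e^{-1.0080}) = 0.7326
E[score] = 0.2944 + 0.7326 = 1.0271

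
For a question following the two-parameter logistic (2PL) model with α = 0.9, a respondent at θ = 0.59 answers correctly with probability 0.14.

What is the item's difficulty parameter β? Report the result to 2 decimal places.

P(θ) = 1 / (1 + exp(−α(θ − β)))
logit(0.14) = ln(0.14/0.86) = -1.8153
β = θ − logit/(α) = 0.59 − (-1.8153)/0.9000 = 2.6070

2.61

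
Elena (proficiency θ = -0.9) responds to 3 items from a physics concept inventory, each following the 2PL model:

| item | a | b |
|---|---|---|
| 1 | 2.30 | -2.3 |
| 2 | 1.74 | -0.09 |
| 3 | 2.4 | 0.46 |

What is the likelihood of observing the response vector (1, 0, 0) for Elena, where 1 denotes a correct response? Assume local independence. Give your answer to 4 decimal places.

0.7443

P(θ) = 1 / (1 + exp(−a(θ − b)))
P_1 = 1/(1+e^{-3.2200}) = 0.9616
P_2 = 1/(1+e^{1.4094}) = 0.1963
P_3 = 1/(1+e^{3.2640}) = 0.0368
L = P_1 × (1−P_2) × (1−P_3) = 0.9616 × 0.8037 × 0.9632 = 0.74433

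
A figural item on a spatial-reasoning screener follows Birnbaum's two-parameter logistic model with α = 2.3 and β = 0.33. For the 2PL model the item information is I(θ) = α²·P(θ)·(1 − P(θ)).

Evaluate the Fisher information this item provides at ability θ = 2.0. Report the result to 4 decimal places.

P = 1/(1+e^{-3.8410}) = 0.9790
P(1−P) = 0.9790 × 0.0210 = 0.0206
I = α² × P(1−P) = 2.3² × 0.0206 = 0.10886

0.1089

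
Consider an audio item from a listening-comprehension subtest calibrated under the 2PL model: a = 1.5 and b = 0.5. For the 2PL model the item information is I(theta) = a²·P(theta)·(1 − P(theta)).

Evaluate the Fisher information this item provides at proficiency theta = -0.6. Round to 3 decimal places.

0.304

P = 1/(1+e^{1.6500}) = 0.1611
P(1−P) = 0.1611 × 0.8389 = 0.1352
I = a² × P(1−P) = 1.5² × 0.1352 = 0.30409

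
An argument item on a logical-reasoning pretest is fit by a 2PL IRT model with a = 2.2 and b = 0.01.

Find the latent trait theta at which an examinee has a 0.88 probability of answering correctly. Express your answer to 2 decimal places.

P(theta) = 1 / (1 + exp(−a(theta − b)))
logit = ln(0.8800/0.1200) = 1.9924
theta = b + logit/(a) = 0.01 + 1.9924/2.2000 = 0.9157

0.92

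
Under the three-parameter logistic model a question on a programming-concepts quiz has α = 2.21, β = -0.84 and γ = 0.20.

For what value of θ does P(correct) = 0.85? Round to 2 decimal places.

-0.18

P(θ) = γ + (1 − γ) · 1 / (1 + exp(−α(θ − β)))
Remove guessing floor: (0.85 − 0.20)/(1 − 0.20) = 0.8125
logit = ln(0.8125/0.1875) = 1.4663
θ = β + logit/(α) = -0.84 + 1.4663/2.2100 = -0.1765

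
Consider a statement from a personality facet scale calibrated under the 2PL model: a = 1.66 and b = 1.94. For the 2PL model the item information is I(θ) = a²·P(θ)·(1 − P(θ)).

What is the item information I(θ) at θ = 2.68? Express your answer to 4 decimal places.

P = 1/(1+e^{-1.2284}) = 0.7735
P(1−P) = 0.7735 × 0.2265 = 0.1752
I = a² × P(1−P) = 1.66² × 0.1752 = 0.48272

0.4827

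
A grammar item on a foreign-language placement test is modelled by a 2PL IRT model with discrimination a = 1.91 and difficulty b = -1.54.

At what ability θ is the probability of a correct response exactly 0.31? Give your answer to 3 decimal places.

-1.959

P(θ) = 1 / (1 + exp(−a(θ − b)))
logit = ln(0.3100/0.6900) = -0.8001
θ = b + logit/(a) = -1.54 + (-0.8001)/1.9100 = -1.9589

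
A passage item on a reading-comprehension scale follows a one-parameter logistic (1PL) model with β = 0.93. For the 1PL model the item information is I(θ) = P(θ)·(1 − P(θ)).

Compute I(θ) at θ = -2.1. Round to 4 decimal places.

0.0440

P = 1/(1+e^{3.0300}) = 0.0461
P(1−P) = 0.0461 × 0.9539 = 0.0440
I = P(1−P) = 0.04396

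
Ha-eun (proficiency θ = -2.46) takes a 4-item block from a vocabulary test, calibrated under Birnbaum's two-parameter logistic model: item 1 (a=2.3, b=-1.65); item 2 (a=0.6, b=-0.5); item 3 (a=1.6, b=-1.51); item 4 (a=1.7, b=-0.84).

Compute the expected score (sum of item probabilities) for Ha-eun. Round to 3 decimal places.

P(θ) = 1 / (1 + exp(−a(θ − b)))
P_1 = 1/(1+e^{1.8630}) = 0.1344
P_2 = 1/(1+e^{1.1760}) = 0.2358
P_3 = 1/(1+e^{1.5200}) = 0.1795
P_4 = 1/(1+e^{2.7540}) = 0.0599
E[score] = 0.1344 + 0.2358 + 0.1795 + 0.0599 = 0.6094

0.609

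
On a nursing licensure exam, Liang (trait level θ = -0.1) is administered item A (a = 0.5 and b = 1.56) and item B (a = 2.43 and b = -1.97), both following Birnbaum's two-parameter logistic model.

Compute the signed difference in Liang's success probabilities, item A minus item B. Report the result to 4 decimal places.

P(θ) = 1 / (1 + exp(−a(θ − b)))
P_A = 0.3036
P_B = 0.9895
P_A − P_B = -0.6858

-0.6858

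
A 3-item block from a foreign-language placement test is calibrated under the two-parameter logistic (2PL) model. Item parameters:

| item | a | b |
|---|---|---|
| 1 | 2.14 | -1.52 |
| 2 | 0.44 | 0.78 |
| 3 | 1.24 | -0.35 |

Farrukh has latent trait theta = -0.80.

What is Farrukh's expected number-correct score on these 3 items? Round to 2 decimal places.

P(theta) = 1 / (1 + exp(−a(theta − b)))
P_1 = 1/(1+e^{-1.5408}) = 0.8236
P_2 = 1/(1+e^{0.6952}) = 0.3329
P_3 = 1/(1+e^{0.5580}) = 0.3640
E[score] = 0.8236 + 0.3329 + 0.3640 = 1.5205

1.52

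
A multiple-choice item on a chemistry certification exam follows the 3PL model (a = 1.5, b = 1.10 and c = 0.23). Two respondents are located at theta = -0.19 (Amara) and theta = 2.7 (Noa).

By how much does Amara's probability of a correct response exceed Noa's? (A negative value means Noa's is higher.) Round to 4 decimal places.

P(theta) = c + (1 − c) · 1 / (1 + exp(−a(theta − b)))
P(Amara) = 0.3272  [exponent -1.9350]
P(Noa) = 0.9360  [exponent 2.4000]
Difference = 0.3272 − 0.9360 = -0.6088

-0.6088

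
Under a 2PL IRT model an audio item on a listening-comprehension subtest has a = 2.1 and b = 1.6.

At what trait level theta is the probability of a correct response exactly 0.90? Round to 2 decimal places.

2.65

P(theta) = 1 / (1 + exp(−a(theta − b)))
logit = ln(0.9000/0.1000) = 2.1972
theta = b + logit/(a) = 1.6 + 2.1972/2.1000 = 2.6463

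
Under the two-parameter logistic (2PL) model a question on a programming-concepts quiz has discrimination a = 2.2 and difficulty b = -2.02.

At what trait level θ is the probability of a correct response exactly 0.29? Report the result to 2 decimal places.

-2.43

P(θ) = 1 / (1 + exp(−a(θ − b)))
logit = ln(0.2900/0.7100) = -0.8954
θ = b + logit/(a) = -2.02 + (-0.8954)/2.2000 = -2.4270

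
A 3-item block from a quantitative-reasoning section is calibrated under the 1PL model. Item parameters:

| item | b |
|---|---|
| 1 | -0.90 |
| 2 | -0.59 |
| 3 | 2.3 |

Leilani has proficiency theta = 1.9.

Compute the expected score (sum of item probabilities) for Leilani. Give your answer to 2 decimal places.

2.27

P(theta) = 1 / (1 + exp(−(theta − b)))
P_1 = 1/(1+e^{-2.8000}) = 0.9427
P_2 = 1/(1+e^{-2.4900}) = 0.9234
P_3 = 1/(1+e^{0.4000}) = 0.4013
E[score] = 0.9427 + 0.9234 + 0.4013 = 2.2674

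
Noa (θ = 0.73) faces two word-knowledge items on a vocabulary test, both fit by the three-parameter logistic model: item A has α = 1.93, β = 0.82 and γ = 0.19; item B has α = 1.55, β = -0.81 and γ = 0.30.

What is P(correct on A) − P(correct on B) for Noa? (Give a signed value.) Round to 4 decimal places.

-0.3812

P(θ) = γ + (1 − γ) · 1 / (1 + exp(−α(θ − β)))
P_A = 0.5599
P_B = 0.9411
P_A − P_B = -0.3812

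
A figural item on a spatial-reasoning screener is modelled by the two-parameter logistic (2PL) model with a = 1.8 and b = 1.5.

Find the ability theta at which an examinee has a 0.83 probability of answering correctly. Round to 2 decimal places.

P(theta) = 1 / (1 + exp(−a(theta − b)))
logit = ln(0.8300/0.1700) = 1.5856
theta = b + logit/(a) = 1.5 + 1.5856/1.8000 = 2.3809

2.38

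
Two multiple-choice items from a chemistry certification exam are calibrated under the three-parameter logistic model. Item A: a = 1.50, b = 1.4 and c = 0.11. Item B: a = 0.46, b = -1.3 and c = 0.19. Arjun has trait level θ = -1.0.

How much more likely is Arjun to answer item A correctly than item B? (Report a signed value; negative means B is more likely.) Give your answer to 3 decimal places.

P(θ) = c + (1 − c) · 1 / (1 + exp(−a(θ − b)))
P_A = 0.1337
P_B = 0.6229
P_A − P_B = -0.4892

-0.489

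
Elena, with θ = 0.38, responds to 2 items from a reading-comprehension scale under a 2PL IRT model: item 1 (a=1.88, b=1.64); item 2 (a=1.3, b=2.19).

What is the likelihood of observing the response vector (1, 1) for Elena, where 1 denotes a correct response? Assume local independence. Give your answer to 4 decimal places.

0.0074

P(θ) = 1 / (1 + exp(−a(θ − b)))
P_1 = 1/(1+e^{2.3688}) = 0.0856
P_2 = 1/(1+e^{2.3530}) = 0.0868
L = P_1 × P_2 = 0.0856 × 0.0868 = 0.00743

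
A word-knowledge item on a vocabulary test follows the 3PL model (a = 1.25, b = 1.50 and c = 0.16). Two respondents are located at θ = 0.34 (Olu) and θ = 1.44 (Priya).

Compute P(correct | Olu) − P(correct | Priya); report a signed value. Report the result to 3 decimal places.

P(θ) = c + (1 − c) · 1 / (1 + exp(−a(θ − b)))
P(Olu) = 0.3196  [exponent -1.4500]
P(Priya) = 0.5643  [exponent -0.0750]
Difference = 0.3196 − 0.5643 = -0.2447

-0.245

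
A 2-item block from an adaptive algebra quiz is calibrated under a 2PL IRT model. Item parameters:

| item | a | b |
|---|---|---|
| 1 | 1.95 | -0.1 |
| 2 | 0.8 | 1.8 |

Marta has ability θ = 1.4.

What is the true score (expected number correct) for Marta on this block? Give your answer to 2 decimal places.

1.37

P(θ) = 1 / (1 + exp(−a(θ − b)))
P_1 = 1/(1+e^{-2.9250}) = 0.9491
P_2 = 1/(1+e^{0.3200}) = 0.4207
E[score] = 0.9491 + 0.4207 = 1.3697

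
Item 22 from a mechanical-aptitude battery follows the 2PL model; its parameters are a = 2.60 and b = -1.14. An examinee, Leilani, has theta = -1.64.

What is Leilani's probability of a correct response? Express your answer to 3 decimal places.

P(theta) = 1 / (1 + exp(−a(theta − b)))
Exponent: 2.60 × (-1.64 − (-1.14)) = -1.3000
1/(1 + e^{1.3000}) = 0.2142

0.214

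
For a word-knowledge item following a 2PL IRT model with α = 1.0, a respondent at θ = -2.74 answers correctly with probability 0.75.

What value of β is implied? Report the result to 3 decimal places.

P(θ) = 1 / (1 + exp(−α(θ − β)))
logit(0.75) = ln(0.75/0.25) = 1.0986
β = θ − logit/(α) = -2.74 − 1.0986/1.0000 = -3.8386

-3.839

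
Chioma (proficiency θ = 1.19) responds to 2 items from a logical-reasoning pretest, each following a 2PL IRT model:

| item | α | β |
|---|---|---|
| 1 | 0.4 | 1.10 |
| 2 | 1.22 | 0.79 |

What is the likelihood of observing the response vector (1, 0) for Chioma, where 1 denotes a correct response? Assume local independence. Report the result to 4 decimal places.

P(θ) = 1 / (1 + exp(−α(θ − β)))
P_1 = 1/(1+e^{-0.0360}) = 0.5090
P_2 = 1/(1+e^{-0.4880}) = 0.6196
L = P_1 × (1−P_2) = 0.5090 × 0.3804 = 0.19361

0.1936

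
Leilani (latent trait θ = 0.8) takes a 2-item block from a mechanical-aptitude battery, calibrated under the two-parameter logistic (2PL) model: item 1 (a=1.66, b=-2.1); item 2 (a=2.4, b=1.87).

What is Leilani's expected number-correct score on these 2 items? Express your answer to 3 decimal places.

P(θ) = 1 / (1 + exp(−a(θ − b)))
P_1 = 1/(1+e^{-4.8140}) = 0.9919
P_2 = 1/(1+e^{2.5680}) = 0.0712
E[score] = 0.9919 + 0.0712 = 1.0632

1.063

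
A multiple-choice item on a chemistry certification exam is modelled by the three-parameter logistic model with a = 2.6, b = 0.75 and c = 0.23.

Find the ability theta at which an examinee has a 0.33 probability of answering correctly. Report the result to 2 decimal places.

P(theta) = c + (1 − c) · 1 / (1 + exp(−a(theta − b)))
Remove guessing floor: (0.33 − 0.23)/(1 − 0.23) = 0.1299
logit = ln(0.1299/0.8701) = -1.9021
theta = b + logit/(a) = 0.75 + (-1.9021)/2.6000 = 0.0184

0.02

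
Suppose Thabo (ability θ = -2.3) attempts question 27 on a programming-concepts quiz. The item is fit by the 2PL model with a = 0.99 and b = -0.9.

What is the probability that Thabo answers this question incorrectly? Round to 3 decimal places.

P(θ) = 1 / (1 + exp(−a(θ − b)))
Exponent: 0.99 × (-2.3 − (-0.9)) = -1.3860
1/(1 + e^{1.3860}) = 0.2000
P(incorrect) = 1 − 0.2000 = 0.8000

0.800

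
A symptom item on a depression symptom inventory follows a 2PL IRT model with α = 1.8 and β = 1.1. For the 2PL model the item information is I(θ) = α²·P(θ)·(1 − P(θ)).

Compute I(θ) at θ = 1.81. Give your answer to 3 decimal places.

0.552

P = 1/(1+e^{-1.2780}) = 0.7821
P(1−P) = 0.7821 × 0.2179 = 0.1704
I = α² × P(1−P) = 1.8² × 0.1704 = 0.55214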